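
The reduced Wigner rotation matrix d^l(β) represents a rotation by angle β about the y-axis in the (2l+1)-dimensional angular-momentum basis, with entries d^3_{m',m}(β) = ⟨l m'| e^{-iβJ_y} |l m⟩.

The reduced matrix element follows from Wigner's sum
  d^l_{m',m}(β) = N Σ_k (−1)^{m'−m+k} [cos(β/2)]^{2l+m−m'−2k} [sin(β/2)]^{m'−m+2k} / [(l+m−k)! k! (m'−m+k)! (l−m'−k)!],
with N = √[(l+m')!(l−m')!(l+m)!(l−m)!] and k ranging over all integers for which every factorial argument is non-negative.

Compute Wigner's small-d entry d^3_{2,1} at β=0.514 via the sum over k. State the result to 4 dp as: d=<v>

d^3_{2,1}(β=0.514) via Wigner's sum:
c=cos(0.514/2)=0.967157, s=sin(0.514/2)=0.254180; N=√[120·1·24·2]=75.894664
Admissible k: 0..1 (factorial args all ≥0)
  k=0: (−1)^1·75.8947/(24)·0.9672^5·0.2542^1 = -0.680184
  k=1: (−1)^2·75.8947/(12)·0.9672^3·0.2542^3 = +0.093961
d^3_{2,1}(0.514) = -0.680184 +0.093961 = -0.586223

d=-0.5862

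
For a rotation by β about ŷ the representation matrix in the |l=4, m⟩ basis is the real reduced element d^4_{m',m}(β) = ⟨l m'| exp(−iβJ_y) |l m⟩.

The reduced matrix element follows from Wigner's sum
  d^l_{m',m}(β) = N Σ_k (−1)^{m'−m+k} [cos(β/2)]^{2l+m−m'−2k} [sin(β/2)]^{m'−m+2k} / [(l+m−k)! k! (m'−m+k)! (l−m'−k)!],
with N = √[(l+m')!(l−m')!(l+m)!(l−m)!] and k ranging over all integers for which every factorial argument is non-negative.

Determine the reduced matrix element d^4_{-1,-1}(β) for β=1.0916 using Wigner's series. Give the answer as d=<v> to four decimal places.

d=-0.2714

d^4_{-1,-1}(β=1.0916) via Wigner's sum:
c=cos(1.0916/2)=0.854712, s=sin(1.0916/2)=0.519102; N=√[6·120·6·120]=720.000000
Admissible k: 0..3 (factorial args all ≥0)
  k=0: (−1)^0·720.0000/(720)·0.8547^8·0.5191^0 = +0.284813
  k=1: (−1)^1·720.0000/(48)·0.8547^6·0.5191^2 = -1.575855
  k=2: (−1)^2·720.0000/(24)·0.8547^4·0.5191^4 = +1.162551
  k=3: (−1)^3·720.0000/(72)·0.8547^2·0.5191^6 = -0.142941
d^4_{-1,-1}(1.0916) = +0.284813 -1.575855 +1.162551 -0.142941 = -0.271433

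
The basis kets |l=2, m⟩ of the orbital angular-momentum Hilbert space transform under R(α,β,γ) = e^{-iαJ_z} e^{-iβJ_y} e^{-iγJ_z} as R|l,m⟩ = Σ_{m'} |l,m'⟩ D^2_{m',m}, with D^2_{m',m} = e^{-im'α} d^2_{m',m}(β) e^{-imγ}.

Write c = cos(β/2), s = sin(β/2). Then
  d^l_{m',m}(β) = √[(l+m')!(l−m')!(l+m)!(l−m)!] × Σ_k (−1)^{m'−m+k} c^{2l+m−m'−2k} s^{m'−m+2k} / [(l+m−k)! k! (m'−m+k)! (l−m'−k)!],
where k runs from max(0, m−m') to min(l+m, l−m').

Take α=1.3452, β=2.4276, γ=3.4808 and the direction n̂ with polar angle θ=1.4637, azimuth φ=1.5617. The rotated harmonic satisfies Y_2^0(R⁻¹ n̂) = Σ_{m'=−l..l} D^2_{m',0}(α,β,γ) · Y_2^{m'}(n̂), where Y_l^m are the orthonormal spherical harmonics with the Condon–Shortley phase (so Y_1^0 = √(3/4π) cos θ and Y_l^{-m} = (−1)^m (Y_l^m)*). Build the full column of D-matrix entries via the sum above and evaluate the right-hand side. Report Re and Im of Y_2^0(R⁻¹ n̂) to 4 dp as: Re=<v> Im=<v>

Need the full column D^2_{m',0} for m'=−2..2 at α=1.3452, β=2.4276, γ=3.4808.
cos(β/2)=0.349462, sin(β/2)=0.936951
d^2_{-2,0}: single k=2 term ⇒ +0.262608;  D = -0.236328+0.114507i
d^2_{-1,0}: k∈[1..2] ⇒ +0.097947 -0.704085 = -0.606138;  D = -0.135586-0.590779i
d^2_{0,0}: k∈[0..2] ⇒ +0.014914 -0.428837 +0.770667 = +0.356745;  D = +0.356745+0.000000i
d^2_{1,0}: k∈[0..1] ⇒ -0.097947 +0.704085 = +0.606138;  D = +0.135586-0.590779i
d^2_{2,0}: single k=0 term ⇒ +0.262608;  D = -0.236328-0.114507i
Y_2^{m'}(θ=1.4637,φ=1.5617) and Σ D·Y over m':
  (-0.2363+0.1145i)·(-0.3818-0.0069i)  (-0.1356-0.5908i)·(+0.0007-0.0821i)  (+0.3567+0.0000i)·(-0.3046+0.0000i)  (+0.1356-0.5908i)·(-0.0007-0.0821i)  (-0.2363-0.1145i)·(-0.3818+0.0069i)
Y_2^0(R⁻¹ n̂) = -0.023819+0.000000i

Re=-0.0238 Im=0.0000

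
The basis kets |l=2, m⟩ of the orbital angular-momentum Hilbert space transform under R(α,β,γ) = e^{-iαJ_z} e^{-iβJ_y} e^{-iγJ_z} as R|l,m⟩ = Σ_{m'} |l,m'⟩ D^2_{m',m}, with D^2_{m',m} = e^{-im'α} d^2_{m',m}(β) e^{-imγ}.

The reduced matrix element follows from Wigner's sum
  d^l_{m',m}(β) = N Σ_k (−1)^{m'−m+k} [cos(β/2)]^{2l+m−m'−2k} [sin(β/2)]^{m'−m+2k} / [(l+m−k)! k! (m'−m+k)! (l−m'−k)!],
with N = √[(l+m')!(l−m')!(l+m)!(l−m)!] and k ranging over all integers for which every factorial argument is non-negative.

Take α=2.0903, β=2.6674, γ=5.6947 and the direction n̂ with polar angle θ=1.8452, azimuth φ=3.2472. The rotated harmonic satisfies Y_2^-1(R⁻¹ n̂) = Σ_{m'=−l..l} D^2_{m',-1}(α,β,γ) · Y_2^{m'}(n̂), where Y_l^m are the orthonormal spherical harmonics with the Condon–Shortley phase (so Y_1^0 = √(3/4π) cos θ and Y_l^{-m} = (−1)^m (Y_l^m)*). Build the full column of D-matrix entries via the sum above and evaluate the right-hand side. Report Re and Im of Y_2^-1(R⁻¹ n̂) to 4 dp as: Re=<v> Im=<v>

Need the full column D^2_{m',-1} for m'=−2..2 at α=2.0903, β=2.6674, γ=5.6947.
cos(β/2)=0.234881, sin(β/2)=0.972024
d^2_{-2,-1}: single k=1 term ⇒ +0.025191;  D = -0.022678-0.010969i
d^2_{-1,-1}: k∈[0..1] ⇒ +0.003044 -0.156377 = -0.153333;  D = -0.010569-0.152968i
d^2_{0,-1}: k∈[0..1] ⇒ -0.030853 +0.528390 = +0.497537;  D = +0.413843-0.276184i
d^2_{1,-1}: k∈[0..1] ⇒ +0.156377 -0.892705 = -0.736329;  D = +0.658869+0.328743i
d^2_{2,-1}: single k=0 term ⇒ -0.431429;  D = -0.024447-0.430736i
Y_2^{m'}(θ=1.8452,φ=3.2472) and Σ D·Y over m':
  (-0.0227-0.0110i)·(+0.3500-0.0750i)  (-0.0106-0.1530i)·(+0.2004-0.0212i)  (+0.4138-0.2762i)·(-0.2459+0.0000i)  (+0.6589+0.3287i)·(-0.2004-0.0212i)  (-0.0244-0.4307i)·(+0.3500+0.0750i)
Y_2^-1(R⁻¹ n̂) = -0.217177-0.197091i

Re=-0.2172 Im=-0.1971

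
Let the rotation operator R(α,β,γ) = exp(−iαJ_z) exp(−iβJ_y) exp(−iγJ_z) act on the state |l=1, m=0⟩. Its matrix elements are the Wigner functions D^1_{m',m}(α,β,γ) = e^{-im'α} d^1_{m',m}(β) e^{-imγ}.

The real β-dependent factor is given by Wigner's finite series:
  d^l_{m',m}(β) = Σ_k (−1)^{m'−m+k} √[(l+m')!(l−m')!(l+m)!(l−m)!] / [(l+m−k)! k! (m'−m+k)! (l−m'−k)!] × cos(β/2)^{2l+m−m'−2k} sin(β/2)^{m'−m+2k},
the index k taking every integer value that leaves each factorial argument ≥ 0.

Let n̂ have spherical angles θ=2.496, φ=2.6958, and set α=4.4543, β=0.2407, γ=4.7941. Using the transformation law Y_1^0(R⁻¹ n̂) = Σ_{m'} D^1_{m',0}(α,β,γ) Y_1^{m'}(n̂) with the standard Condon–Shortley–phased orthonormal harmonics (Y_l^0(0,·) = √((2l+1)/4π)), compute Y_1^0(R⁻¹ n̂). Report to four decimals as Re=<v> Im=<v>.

Re=-0.3921 Im=0.0000

Need the full column D^1_{m',0} for m'=−1..1 at α=4.4543, β=0.2407, γ=4.7941.
cos(β/2)=0.992767, sin(β/2)=0.120060
d^1_{-1,0}: single k=1 term ⇒ +0.168562;  D = -0.043023-0.162979i
d^1_{0,0}: k∈[0..1] ⇒ +0.985586 -0.014414 = +0.971171;  D = +0.971171+0.000000i
d^1_{1,0}: single k=0 term ⇒ -0.168562;  D = +0.043023-0.162979i
Y_1^{m'}(θ=2.496,φ=2.6958) and Σ D·Y over m':
  (-0.0430-0.1630i)·(-0.1876-0.0896i)  (+0.9712+0.0000i)·(-0.3903+0.0000i)  (+0.0430-0.1630i)·(+0.1876-0.0896i)
Y_1^0(R⁻¹ n̂) = -0.392094+0.000000i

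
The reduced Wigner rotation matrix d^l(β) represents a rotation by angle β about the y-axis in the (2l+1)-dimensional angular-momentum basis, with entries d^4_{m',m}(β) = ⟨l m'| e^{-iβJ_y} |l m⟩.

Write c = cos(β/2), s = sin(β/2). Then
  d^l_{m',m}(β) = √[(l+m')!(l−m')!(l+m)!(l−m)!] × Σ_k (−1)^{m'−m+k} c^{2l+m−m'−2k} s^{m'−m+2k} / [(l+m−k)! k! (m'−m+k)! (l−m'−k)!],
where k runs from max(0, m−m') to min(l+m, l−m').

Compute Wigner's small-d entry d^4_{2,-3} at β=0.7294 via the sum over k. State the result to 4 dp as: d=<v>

d=-0.0503

d^4_{2,-3}(β=0.7294) via Wigner's sum:
c=cos(0.7294/2)=0.934231, s=sin(0.7294/2)=0.356669; N=√[720·2·1·5040]=2693.993318
Admissible k: 0..1 (factorial args all ≥0)
  k=0: (−1)^5·2693.9933/(240)·0.9342^3·0.3567^5 = -0.052829
  k=1: (−1)^6·2693.9933/(720)·0.9342^1·0.3567^7 = +0.002567
d^4_{2,-3}(0.7294) = -0.052829 +0.002567 = -0.050263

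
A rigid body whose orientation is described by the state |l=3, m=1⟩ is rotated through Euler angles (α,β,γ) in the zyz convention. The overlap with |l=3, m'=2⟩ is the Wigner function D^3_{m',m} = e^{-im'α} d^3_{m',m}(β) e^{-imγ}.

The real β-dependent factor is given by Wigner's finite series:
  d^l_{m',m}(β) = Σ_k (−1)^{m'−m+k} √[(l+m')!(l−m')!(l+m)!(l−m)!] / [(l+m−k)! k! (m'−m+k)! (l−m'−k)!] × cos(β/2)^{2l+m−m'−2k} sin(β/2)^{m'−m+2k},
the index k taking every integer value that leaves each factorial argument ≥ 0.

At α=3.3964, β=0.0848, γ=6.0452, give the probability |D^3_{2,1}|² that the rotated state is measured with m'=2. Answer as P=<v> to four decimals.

D^3_{2,1}(3.3964,0.0848,6.0452) = e^{-i·2·3.3964}·d^3_{2,1}(0.0848)·e^{-i·1·6.0452}. Compute d first:
Half-angle: c=0.999101, s=0.042387. N=√(120·1·24·2)=75.894664
The bounds max(0,m−m')=0 and min(l+m,l−m')=1 give 2 terms
  k=0: (−1)^1·75.8947/(24)·0.9991^5·0.0424^1 = -0.133439
  k=1: (−1)^2·75.8947/(12)·0.9991^3·0.0424^3 = +0.000480
d^3_{2,1}(0.0848) = -0.133439 +0.000480 = -0.132959
|D^3_{2,1}|² = |d^3_{2,1}(β)|² = (-0.132959)² = 0.017678 (the z-rotation phases have unit modulus)

P=0.0177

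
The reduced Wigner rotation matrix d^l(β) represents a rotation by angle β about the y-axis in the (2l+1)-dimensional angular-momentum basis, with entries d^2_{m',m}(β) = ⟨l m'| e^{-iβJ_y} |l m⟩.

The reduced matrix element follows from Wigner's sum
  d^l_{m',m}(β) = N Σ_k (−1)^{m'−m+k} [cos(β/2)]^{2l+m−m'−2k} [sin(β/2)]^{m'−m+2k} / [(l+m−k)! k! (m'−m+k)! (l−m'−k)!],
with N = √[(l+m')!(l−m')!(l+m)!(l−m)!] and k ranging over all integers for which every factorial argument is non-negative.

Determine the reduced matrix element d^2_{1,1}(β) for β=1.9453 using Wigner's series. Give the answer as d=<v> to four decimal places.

d=-0.5491

d^2_{1,1}(β=1.9453) via Wigner's sum:
With c≡cos(β/2)=0.563112 and s≡sin(β/2)=0.826381, N=[6·1·6·1]^{1/2}=6.000000
k: max(0,(1)−(1))=0 … min(2+(1),2−(1))=1
  k=0: (−1)^0·6.0000/(6)·0.5631^4·0.8264^0 = +0.100549
  k=1: (−1)^1·6.0000/(2)·0.5631^2·0.8264^2 = -0.649637
d^2_{1,1}(1.9453) = +0.100549 -0.649637 = -0.549088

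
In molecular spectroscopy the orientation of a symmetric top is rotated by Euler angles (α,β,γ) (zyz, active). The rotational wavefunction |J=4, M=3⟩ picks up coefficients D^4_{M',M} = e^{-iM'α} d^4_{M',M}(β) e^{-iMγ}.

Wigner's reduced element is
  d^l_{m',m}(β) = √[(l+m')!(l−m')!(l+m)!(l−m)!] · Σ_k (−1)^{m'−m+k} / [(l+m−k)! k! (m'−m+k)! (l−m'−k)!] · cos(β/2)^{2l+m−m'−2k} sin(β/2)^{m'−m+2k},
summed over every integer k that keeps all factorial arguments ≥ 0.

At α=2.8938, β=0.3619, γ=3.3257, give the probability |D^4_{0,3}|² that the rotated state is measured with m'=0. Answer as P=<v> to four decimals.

P=0.0038

First d^4_{0,3}(β=0.3619), then the phase factors e^{-i(0)α} and e^{-i(3)γ}:
Half-angle: c=0.983673, s=0.179964. N=√(24·24·5040·1)=1703.830978
The bounds max(0,m−m')=3 and min(l+m,l−m')=4 give 2 terms
  k=3: (−1)^0·1703.8310/(144)·0.9837^5·0.1800^3 = +0.063515
  k=4: (−1)^1·1703.8310/(144)·0.9837^3·0.1800^5 = -0.002126
d^4_{0,3}(0.3619) = +0.063515 -0.002126 = +0.061389
|D^4_{0,3}|² = |d^4_{0,3}(β)|² = (+0.061389)² = 0.003769 (the z-rotation phases have unit modulus)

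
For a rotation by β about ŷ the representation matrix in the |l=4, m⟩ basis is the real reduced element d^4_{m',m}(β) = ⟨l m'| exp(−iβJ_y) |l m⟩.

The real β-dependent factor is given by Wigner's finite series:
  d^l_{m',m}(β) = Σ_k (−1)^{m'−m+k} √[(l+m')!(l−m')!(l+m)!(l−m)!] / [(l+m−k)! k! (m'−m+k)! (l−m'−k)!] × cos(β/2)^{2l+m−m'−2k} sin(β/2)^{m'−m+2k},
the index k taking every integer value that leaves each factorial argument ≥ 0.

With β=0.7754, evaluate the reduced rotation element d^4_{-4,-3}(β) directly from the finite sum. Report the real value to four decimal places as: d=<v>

d=0.6233

d^4_{-4,-3}(β=0.7754) via Wigner's sum:
Half-angle: c=0.925781, s=0.378060. N=√(1·40320·1·5040)=14255.272709
k: max(0,(-3)−(-4))=1 … min(4+(-3),4−(-4))=1
  k=1: (−1)^0·14255.2727/(5040)·0.9258^7·0.3781^1 = +0.623252
d^4_{-4,-3}(0.7754) = +0.623252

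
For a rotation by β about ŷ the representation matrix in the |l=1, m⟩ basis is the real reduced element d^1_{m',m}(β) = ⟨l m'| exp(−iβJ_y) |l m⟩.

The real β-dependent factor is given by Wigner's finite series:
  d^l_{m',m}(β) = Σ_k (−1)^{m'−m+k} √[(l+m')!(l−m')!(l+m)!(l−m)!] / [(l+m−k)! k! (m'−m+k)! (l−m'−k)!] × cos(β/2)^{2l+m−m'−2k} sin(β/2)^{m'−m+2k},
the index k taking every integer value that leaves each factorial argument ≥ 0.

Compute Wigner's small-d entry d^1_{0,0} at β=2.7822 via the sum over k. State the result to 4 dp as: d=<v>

d^1_{0,0}(β=2.7822) via Wigner's sum:
c=cos(2.7822/2)=0.178731, s=sin(2.7822/2)=0.983898; N=√[1·1·1·1]=1.000000
The bounds max(0,m−m')=0 and min(l+m,l−m')=1 give 2 terms
  k=0: (−1)^0·1.0000/(1)·0.1787^2·0.9839^0 = +0.031945
  k=1: (−1)^1·1.0000/(1)·0.1787^0·0.9839^2 = -0.968055
d^1_{0,0}(2.7822) = +0.031945 -0.968055 = -0.936111

d=-0.9361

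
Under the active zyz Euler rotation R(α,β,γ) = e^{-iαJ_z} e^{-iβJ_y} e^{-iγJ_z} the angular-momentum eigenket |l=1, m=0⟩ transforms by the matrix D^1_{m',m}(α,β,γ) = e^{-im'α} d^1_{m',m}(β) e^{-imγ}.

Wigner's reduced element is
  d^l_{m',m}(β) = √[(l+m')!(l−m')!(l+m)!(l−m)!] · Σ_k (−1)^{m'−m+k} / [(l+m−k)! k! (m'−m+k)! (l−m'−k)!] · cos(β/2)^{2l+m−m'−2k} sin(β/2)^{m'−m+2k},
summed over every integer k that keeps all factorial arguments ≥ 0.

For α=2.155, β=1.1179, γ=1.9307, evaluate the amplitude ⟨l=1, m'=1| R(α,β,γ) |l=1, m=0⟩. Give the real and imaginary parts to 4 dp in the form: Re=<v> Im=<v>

Re=0.3507 Im=0.5304

First d^1_{1,0}(β=1.1179), then the phase factors e^{-i(1)α} and e^{-i(0)γ}:
Half-angle: c=0.847812, s=0.530296. N=√(2·1·1·1)=1.414214
k: max(0,(0)−(1))=0 … min(1+(0),1−(1))=0
  k=0: (−1)^1·1.4142/(1)·0.8478^1·0.5303^1 = -0.635819
d^1_{1,0}(1.1179) = -0.635819
Phases: e^{-i·(1)·2.155}=-0.551535-0.834152i, e^{-i·(0)·1.9307}=+1.000000+0.000000i ⇒ D=+0.350676+0.530369i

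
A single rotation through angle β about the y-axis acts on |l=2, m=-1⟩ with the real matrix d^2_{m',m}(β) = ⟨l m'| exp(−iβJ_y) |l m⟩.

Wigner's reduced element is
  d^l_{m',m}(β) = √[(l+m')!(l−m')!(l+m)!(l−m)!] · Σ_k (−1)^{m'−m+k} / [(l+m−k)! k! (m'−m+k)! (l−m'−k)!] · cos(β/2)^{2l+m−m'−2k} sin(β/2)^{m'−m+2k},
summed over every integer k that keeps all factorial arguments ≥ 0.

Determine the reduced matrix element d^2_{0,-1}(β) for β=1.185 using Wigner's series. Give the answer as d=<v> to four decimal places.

d^2_{0,-1}(β=1.185) via Wigner's sum:
c=cos(1.185/2)=0.829547, s=sin(1.185/2)=0.558437; N=√[2·2·1·6]=4.898979
k∈{0,1} keeps every argument non-negative
  k=0: (−1)^1·4.8990/(2)·0.8295^3·0.5584^1 = -0.780859
  k=1: (−1)^2·4.8990/(2)·0.8295^1·0.5584^3 = +0.353866
d^2_{0,-1}(1.185) = -0.780859 +0.353866 = -0.426994

d=-0.4270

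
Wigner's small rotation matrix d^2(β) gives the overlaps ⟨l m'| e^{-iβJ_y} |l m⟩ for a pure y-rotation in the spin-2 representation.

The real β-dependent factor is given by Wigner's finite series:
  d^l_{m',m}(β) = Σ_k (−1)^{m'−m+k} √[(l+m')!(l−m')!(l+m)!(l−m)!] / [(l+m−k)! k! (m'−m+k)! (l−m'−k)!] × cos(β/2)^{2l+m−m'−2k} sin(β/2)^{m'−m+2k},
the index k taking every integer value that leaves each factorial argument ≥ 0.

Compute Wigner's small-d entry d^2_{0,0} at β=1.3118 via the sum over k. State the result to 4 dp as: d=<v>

d^2_{0,0}(β=1.3118) via Wigner's sum:
Half-angle: c=0.792499, s=0.609873. N=√(2·2·2·2)=4.000000
k∈{0,1,2} keeps every argument non-negative
  k=0: (−1)^0·4.0000/(4)·0.7925^4·0.6099^0 = +0.394453
  k=1: (−1)^1·4.0000/(1)·0.7925^2·0.6099^2 = -0.934407
  k=2: (−1)^2·4.0000/(4)·0.7925^0·0.6099^4 = +0.138343
d^2_{0,0}(1.3118) = +0.394453 -0.934407 +0.138343 = -0.401611

d=-0.4016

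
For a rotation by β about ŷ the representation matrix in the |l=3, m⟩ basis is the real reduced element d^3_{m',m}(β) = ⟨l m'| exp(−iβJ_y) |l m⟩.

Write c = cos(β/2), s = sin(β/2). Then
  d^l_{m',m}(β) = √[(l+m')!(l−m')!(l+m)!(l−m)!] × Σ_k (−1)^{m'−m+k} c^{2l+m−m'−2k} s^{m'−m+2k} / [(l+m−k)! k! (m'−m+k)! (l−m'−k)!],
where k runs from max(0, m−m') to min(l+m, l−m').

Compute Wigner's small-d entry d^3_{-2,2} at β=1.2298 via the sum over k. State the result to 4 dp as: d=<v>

d=0.3326

d^3_{-2,2}(β=1.2298) via Wigner's sum:
With c≡cos(β/2)=0.816831 and s≡sin(β/2)=0.576877, N=[1·120·120·1]^{1/2}=120.000000
k: max(0,(2)−(-2))=4 … min(3+(2),3−(-2))=5
  k=4: (−1)^0·120.0000/(24)·0.8168^2·0.5769^4 = +0.369460
  k=5: (−1)^1·120.0000/(120)·0.8168^0·0.5769^6 = -0.036855
d^3_{-2,2}(1.2298) = +0.369460 -0.036855 = +0.332604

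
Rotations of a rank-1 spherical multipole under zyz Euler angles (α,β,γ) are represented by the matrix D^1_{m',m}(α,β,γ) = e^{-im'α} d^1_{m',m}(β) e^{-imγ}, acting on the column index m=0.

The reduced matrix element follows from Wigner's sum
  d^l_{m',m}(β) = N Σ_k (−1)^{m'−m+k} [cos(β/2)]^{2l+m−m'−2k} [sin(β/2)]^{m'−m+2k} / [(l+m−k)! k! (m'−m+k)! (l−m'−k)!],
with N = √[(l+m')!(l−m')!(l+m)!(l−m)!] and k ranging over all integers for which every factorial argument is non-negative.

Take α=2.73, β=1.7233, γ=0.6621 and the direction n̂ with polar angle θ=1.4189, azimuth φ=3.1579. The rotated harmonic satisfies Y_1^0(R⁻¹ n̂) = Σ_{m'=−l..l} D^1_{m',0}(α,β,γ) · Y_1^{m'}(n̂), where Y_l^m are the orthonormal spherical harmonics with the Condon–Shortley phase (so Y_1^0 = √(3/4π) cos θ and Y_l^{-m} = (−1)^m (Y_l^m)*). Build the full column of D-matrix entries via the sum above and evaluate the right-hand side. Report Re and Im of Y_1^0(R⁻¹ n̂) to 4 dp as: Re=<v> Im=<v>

Re=0.4231 Im=0.0000

Need the full column D^1_{m',0} for m'=−1..1 at α=2.73, β=1.7233, γ=0.6621.
cos(β/2)=0.651186, sin(β/2)=0.758918
d^1_{-1,0}: single k=1 term ⇒ +0.698900;  D = -0.640531+0.279609i
d^1_{0,0}: k∈[0..1] ⇒ +0.424043 -0.575957 = -0.151913;  D = -0.151913+0.000000i
d^1_{1,0}: single k=0 term ⇒ -0.698900;  D = +0.640531+0.279609i
Y_1^{m'}(θ=1.4189,φ=3.1579) and Σ D·Y over m':
  (-0.6405+0.2796i)·(-0.3415+0.0056i)  (-0.1519+0.0000i)·(+0.0739+0.0000i)  (+0.6405+0.2796i)·(+0.3415+0.0056i)
Y_1^0(R⁻¹ n̂) = +0.423100+0.000000i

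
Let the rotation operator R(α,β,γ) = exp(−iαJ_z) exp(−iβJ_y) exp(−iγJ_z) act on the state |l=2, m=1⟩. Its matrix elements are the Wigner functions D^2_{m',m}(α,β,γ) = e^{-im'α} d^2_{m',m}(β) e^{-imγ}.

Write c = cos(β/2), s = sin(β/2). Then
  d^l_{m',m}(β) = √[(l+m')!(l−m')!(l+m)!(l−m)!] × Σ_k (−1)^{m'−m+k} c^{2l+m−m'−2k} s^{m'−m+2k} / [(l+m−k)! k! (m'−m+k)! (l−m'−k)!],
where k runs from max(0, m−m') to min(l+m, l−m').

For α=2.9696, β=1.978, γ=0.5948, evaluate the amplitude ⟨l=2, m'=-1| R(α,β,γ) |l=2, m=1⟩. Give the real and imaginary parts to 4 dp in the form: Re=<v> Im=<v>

D^2_{-1,1}(2.9696,1.978,0.5948) = e^{-i·-1·2.9696}·d^2_{-1,1}(1.978)·e^{-i·1·0.5948}. Compute d first:
Half-angle: c=0.549526, s=0.835477. N=√(1·6·6·1)=6.000000
The bounds max(0,m−m')=2 and min(l+m,l−m')=3 give 2 terms
  k=2: (−1)^0·6.0000/(2)·0.5495^2·0.8355^2 = +0.632362
  k=3: (−1)^1·6.0000/(6)·0.5495^0·0.8355^4 = -0.487234
d^2_{-1,1}(1.978) = +0.632362 -0.487234 = +0.145128
D = (-0.985246+0.171146i)·(+0.145128)·(+0.828261-0.560343i) = -0.104513+0.100694i

Re=-0.1045 Im=0.1007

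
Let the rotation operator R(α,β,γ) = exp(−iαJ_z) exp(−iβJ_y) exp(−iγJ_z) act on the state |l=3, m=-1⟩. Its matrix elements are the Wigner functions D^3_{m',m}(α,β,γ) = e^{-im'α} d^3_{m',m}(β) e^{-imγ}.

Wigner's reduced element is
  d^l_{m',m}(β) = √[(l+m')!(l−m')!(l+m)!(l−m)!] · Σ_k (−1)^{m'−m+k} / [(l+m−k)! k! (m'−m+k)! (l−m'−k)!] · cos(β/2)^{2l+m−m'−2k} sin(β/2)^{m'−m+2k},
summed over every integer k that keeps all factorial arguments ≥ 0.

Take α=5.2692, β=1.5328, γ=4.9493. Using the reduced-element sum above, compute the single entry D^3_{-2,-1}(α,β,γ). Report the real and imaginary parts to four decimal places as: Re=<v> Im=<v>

Split into d^3_{-2,-1}(β=1.5328) × two z-phases.
With c≡cos(β/2)=0.720412 and s≡sin(β/2)=0.693546, N=[1·120·2·24]^{1/2}=75.894664
k: max(0,(-1)−(-2))=1 … min(3+(-1),3−(-2))=2
  k=1: (−1)^0·75.8947/(24)·0.7204^5·0.6935^1 = +0.425579
  k=2: (−1)^1·75.8947/(12)·0.7204^3·0.6935^3 = -0.788859
d^3_{-2,-1}(1.5328) = +0.425579 -0.788859 = -0.363280
Phases: e^{-i·(-2)·5.2692}=-0.441414-0.897303i, e^{-i·(-1)·4.9493}=+0.234701-0.972068i ⇒ D=+0.354503-0.079372i

Re=0.3545 Im=-0.0794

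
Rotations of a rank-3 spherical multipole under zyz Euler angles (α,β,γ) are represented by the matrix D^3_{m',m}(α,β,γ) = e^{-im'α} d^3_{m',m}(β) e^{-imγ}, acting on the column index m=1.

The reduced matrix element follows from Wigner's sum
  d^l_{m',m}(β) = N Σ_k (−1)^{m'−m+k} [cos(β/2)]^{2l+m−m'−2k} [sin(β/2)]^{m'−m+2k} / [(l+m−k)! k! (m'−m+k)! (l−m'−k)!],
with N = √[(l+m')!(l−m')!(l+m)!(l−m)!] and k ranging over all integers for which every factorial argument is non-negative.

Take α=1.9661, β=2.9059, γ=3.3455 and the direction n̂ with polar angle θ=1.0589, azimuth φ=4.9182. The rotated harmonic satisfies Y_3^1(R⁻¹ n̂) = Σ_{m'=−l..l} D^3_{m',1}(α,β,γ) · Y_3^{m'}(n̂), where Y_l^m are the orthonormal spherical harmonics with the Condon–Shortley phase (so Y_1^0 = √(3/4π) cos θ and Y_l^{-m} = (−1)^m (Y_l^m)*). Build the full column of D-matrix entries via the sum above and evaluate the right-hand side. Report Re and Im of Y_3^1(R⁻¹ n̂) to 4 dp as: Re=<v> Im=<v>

Need the full column D^3_{m',1} for m'=−3..3 at α=1.9661, β=2.9059, γ=3.3455.
cos(β/2)=0.117574, sin(β/2)=0.993064
d^3_{-3,1}: single k=4 term ⇒ +0.052069;  D = -0.043301+0.028917i
d^3_{-2,1}: k∈[3..4] ⇒ +0.010067 -0.359085 = -0.349018;  D = -0.290652-0.193222i
d^3_{-1,1}: k∈[2..4] ⇒ +0.001131 -0.107552 +0.959100 = +0.852678;  D = +0.162205-0.837108i
d^3_{0,1}: k∈[1..3] ⇒ +0.000077 -0.016541 +0.393358 = +0.376893;  D = -0.369085+0.076320i
d^3_{1,1}: k∈[0..2] ⇒ +0.000003 -0.001508 +0.080664 = +0.079159;  D = +0.044645+0.065368i
d^3_{2,1}: k∈[0..1] ⇒ -0.000071 +0.010067 = +0.009996;  D = +0.005447-0.008382i
d^3_{3,1}: single k=0 term ⇒ +0.000730;  D = -0.000718-0.000131i
Y_3^{m'}(θ=1.0589,φ=4.9182) and Σ D·Y over m':
  (-0.0433+0.0289i)·(-0.1601-0.2254i)  (-0.2907-0.1932i)·(-0.3487+0.1522i)  (+0.1622-0.8371i)·(+0.0115+0.0551i)  (-0.3691+0.0763i)·(-0.3291+0.0000i)  (+0.0446+0.0654i)·(-0.0115+0.0551i)  (+0.0054-0.0084i)·(-0.3487-0.1522i)  (-0.0007-0.0001i)·(+0.1601-0.2254i)
Y_3^1(R⁻¹ n̂) = +0.306211+0.006398i

Re=0.3062 Im=0.0064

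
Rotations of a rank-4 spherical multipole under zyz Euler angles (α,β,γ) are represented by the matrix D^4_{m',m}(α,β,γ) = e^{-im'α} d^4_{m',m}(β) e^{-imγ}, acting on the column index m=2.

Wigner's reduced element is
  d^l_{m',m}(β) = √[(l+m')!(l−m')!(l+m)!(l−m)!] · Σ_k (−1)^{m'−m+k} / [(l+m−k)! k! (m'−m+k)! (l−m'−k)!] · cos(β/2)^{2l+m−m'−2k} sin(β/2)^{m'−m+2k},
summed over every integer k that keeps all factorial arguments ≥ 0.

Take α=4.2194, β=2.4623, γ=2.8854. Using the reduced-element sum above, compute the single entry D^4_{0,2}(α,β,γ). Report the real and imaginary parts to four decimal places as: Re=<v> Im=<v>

D^4_{0,2}(4.2194,2.4623,2.8854) = e^{-i·0·4.2194}·d^4_{0,2}(2.4623)·e^{-i·2·2.8854}. Compute d first:
With c≡cos(β/2)=0.333154 and s≡sin(β/2)=0.942873, N=[24·24·720·2]^{1/2}=910.735966
The bounds max(0,m−m')=2 and min(l+m,l−m')=4 give 3 terms
  k=2: (−1)^0·910.7360/(96)·0.3332^6·0.9429^2 = +0.011532
  k=3: (−1)^1·910.7360/(36)·0.3332^4·0.9429^4 = -0.246309
  k=4: (−1)^2·910.7360/(96)·0.3332^2·0.9429^6 = +0.739824
d^4_{0,2}(2.4623) = +0.011532 -0.246309 +0.739824 = +0.505047
Phases: e^{-i·(0)·4.2194}=+1.000000+0.000000i, e^{-i·(2)·2.8854}=+0.871578+0.490258i ⇒ D=+0.440187+0.247603i

Re=0.4402 Im=0.2476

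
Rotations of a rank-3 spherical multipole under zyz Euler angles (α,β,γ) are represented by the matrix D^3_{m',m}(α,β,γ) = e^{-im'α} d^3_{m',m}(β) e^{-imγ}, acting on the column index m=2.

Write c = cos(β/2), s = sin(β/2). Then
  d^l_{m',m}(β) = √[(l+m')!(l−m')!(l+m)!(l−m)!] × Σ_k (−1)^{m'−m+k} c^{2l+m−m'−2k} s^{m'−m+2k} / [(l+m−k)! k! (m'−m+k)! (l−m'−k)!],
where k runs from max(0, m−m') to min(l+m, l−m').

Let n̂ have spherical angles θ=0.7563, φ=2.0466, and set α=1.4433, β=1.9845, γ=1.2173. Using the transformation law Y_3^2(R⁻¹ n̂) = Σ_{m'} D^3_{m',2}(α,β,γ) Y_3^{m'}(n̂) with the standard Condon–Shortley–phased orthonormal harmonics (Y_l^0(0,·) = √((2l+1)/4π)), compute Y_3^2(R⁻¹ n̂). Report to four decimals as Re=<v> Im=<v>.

Re=-0.2169 Im=0.0251

Need the full column D^3_{m',2} for m'=−3..3 at α=1.4433, β=1.9845, γ=1.2173.
cos(β/2)=0.546807, sin(β/2)=0.837258
d^3_{-3,2}: single k=5 term ⇒ +0.551071;  D = -0.175703+0.522310i
d^3_{-2,2}: k∈[4..5] ⇒ +0.734644 -0.344475 = +0.390169;  D = +0.350987+0.170413i
d^3_{-1,2}: k∈[3..4] ⇒ +0.606892 -0.711430 = -0.104537;  D = -0.057245+0.087470i
d^3_{0,2}: k∈[2..3] ⇒ +0.343255 -0.804762 = -0.461507;  D = +0.350892+0.299772i
d^3_{1,2}: k∈[1..2] ⇒ +0.129429 -0.606892 = -0.477463;  D = +0.353778-0.320644i
d^3_{2,2}: k∈[0..1] ⇒ +0.026730 -0.313348 = -0.286617;  D = -0.163914-0.235120i
d^3_{3,2}: single k=0 term ⇒ -0.100255;  D = -0.088865+0.046413i
Y_3^{m'}(θ=0.7563,φ=2.0466) and Σ D·Y over m':
  (-0.1757+0.5223i)·(+0.1334+0.0193i)  (+0.3510+0.1704i)·(-0.2032+0.2851i)  (-0.0572+0.0875i)·(-0.1672-0.3244i)  (+0.3509+0.2998i)·(-0.0963+0.0000i)  (+0.3538-0.3206i)·(+0.1672-0.3244i)  (-0.1639-0.2351i)·(-0.2032-0.2851i)  (-0.0889+0.0464i)·(-0.1334+0.0193i)
Y_3^2(R⁻¹ n̂) = -0.216869+0.025083i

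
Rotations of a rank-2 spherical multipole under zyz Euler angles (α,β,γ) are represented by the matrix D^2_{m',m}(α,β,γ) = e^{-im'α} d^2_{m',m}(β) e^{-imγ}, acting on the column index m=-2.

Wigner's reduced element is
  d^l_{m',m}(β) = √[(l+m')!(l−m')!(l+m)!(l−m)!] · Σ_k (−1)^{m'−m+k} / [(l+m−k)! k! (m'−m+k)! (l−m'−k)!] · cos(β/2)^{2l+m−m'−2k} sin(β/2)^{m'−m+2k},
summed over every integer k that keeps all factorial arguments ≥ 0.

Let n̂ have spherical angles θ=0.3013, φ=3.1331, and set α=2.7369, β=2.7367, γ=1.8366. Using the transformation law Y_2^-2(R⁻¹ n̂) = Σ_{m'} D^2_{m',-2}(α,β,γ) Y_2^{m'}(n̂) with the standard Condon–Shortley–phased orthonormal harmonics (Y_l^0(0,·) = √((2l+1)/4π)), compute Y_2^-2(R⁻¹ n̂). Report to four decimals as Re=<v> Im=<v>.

Re=-0.0987 Im=-0.1225

Need the full column D^2_{m',-2} for m'=−2..2 at α=2.7369, β=2.7367, γ=1.8366.
cos(β/2)=0.201066, sin(β/2)=0.979578
d^2_{-2,-2}: single k=0 term ⇒ +0.001634;  D = -0.001572+0.000448i
d^2_{-1,-2}: single k=0 term ⇒ -0.015925;  D = -0.015797-0.002016i
d^2_{0,-2}: single k=0 term ⇒ +0.095024;  D = -0.081910-0.048169i
d^2_{1,-2}: single k=0 term ⇒ -0.377995;  D = -0.224065-0.304426i
d^2_{2,-2}: single k=0 term ⇒ +0.920779;  D = -0.209741-0.896573i
Y_2^{m'}(θ=0.3013,φ=3.1331) and Σ D·Y over m':
  (-0.0016+0.0004i)·(+0.0340+0.0006i)  (-0.0158-0.0020i)·(-0.2189-0.0019i)  (-0.0819-0.0482i)·(+0.5475+0.0000i)  (-0.2241-0.3044i)·(+0.2189-0.0019i)  (-0.2097-0.8966i)·(+0.0340-0.0006i)
Y_2^-2(R⁻¹ n̂) = -0.098713-0.122490i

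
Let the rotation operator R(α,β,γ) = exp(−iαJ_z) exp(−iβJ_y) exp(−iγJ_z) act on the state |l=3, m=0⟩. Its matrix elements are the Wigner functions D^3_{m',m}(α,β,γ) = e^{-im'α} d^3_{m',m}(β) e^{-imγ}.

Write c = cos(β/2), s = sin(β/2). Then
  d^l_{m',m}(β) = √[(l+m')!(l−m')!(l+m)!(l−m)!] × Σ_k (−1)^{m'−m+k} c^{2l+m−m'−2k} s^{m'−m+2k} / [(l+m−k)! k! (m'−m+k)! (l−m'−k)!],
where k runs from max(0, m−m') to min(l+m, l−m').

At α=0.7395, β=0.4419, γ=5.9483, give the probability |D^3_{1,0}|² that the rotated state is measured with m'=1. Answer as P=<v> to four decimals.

P=0.3265

D^3_{1,0}(0.7395,0.4419,5.9483) = e^{-i·1·0.7395}·d^3_{1,0}(0.4419)·e^{-i·0·5.9483}. Compute d first:
c=cos(0.4419/2)=0.975690, s=sin(0.4419/2)=0.219157; N=√[24·2·6·6]=41.569219
Admissible k: 0..2 (factorial args all ≥0)
  k=0: (−1)^1·41.5692/(12)·0.9757^5·0.2192^1 = -0.671280
  k=1: (−1)^2·41.5692/(4)·0.9757^3·0.2192^3 = +0.101604
  k=2: (−1)^3·41.5692/(12)·0.9757^1·0.2192^5 = -0.001709
d^3_{1,0}(0.4419) = -0.671280 +0.101604 -0.001709 = -0.571385
|D^3_{1,0}|² = |d^3_{1,0}(β)|² = (-0.571385)² = 0.326481 (the z-rotation phases have unit modulus)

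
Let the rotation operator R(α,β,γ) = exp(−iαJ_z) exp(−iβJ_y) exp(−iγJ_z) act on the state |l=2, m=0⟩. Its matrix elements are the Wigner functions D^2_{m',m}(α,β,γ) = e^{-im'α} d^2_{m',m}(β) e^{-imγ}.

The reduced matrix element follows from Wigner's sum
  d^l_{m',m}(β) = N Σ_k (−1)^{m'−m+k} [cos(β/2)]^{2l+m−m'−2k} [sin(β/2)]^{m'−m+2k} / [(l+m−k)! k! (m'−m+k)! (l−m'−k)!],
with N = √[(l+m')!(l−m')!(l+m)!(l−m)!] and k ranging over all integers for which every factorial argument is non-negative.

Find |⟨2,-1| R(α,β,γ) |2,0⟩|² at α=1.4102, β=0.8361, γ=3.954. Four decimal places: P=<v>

Split into d^2_{-1,0}(β=0.8361) × two z-phases.
c=cos(0.8361/2)=0.913882, s=sin(0.8361/2)=0.405979; N=√[1·6·2·2]=4.898979
Admissible k: 1..2 (factorial args all ≥0)
  k=1: (−1)^0·4.8990/(2)·0.9139^3·0.4060^1 = +0.759015
  k=2: (−1)^1·4.8990/(2)·0.9139^1·0.4060^3 = -0.149788
d^2_{-1,0}(0.8361) = +0.759015 -0.149788 = +0.609227
|D^2_{-1,0}|² = |d^2_{-1,0}(β)|² = (+0.609227)² = 0.371157 (the z-rotation phases have unit modulus)

P=0.3712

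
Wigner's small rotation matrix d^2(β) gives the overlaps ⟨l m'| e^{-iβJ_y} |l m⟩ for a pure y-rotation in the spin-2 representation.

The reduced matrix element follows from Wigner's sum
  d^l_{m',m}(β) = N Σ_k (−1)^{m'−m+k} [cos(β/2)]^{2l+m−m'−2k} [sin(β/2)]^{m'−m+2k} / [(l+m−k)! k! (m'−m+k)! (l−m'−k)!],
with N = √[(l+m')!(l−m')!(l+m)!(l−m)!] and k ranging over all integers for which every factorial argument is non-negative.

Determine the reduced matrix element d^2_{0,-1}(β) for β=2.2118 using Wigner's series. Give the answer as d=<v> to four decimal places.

d=0.5870

d^2_{0,-1}(β=2.2118) via Wigner's sum:
Half-angle: c=0.448330, s=0.893868. N=√(2·2·1·6)=4.898979
Admissible k: 0..1 (factorial args all ≥0)
  k=0: (−1)^1·4.8990/(2)·0.4483^3·0.8939^1 = -0.197307
  k=1: (−1)^2·4.8990/(2)·0.4483^1·0.8939^3 = +0.784321
d^2_{0,-1}(2.2118) = -0.197307 +0.784321 = +0.587014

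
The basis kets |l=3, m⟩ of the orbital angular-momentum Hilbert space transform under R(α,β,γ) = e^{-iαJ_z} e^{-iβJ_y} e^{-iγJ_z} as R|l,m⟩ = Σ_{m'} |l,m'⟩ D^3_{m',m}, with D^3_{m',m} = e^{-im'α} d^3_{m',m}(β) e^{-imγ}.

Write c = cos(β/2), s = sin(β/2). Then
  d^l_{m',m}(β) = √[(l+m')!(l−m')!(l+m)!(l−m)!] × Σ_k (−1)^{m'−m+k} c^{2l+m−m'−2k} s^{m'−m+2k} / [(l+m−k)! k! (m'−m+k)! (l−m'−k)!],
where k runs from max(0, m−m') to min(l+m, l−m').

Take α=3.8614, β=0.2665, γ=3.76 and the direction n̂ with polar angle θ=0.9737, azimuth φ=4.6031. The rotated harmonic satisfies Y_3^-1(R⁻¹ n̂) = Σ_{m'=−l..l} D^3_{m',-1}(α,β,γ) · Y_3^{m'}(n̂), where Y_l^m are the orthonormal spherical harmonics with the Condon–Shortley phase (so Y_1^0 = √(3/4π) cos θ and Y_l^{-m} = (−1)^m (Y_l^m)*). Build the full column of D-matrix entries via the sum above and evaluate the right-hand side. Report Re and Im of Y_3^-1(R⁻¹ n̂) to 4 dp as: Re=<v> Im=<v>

Re=-0.3244 Im=0.0951

Need the full column D^3_{m',-1} for m'=−3..3 at α=3.8614, β=0.2665, γ=3.76.
cos(β/2)=0.991135, sin(β/2)=0.132856
d^3_{-3,-1}: single k=2 term ⇒ +0.065969;  D = -0.061652+0.023471i
d^3_{-2,-1}: k∈[1..2] ⇒ +0.401833 -0.014440 = +0.387393;  D = +0.181368-0.342314i
d^3_{-1,-1}: k∈[0..2] ⇒ +0.947977 -0.136265 +0.001836 = +0.813548;  D = +0.187515+0.791643i
d^3_{0,-1}: k∈[0..2] ⇒ -0.440186 +0.023728 -0.000142 = -0.416601;  D = +0.339448+0.241519i
d^3_{1,-1}: k∈[0..2] ⇒ +0.102199 -0.002448 +0.000005 = +0.099756;  D = +0.099243-0.010098i
d^3_{2,-1}: k∈[0..1] ⇒ -0.014440 +0.000130 = -0.014310;  D = +0.009750-0.010475i
d^3_{3,-1}: single k=0 term ⇒ +0.001185;  D = +0.000035-0.001185i
Y_3^{m'}(θ=0.9737,φ=4.6031) and Σ D·Y over m':
  (-0.0617+0.0235i)·(+0.0760-0.2234i)  (+0.1814-0.3423i)·(-0.3836-0.0852i)  (+0.1875+0.7916i)·(-0.0169+0.1542i)  (+0.3394+0.2415i)·(-0.2978+0.0000i)  (+0.0992-0.0101i)·(+0.0169+0.1542i)  (+0.0098-0.0105i)·(-0.3836+0.0852i)  (+0.0000-0.0012i)·(-0.0760-0.2234i)
Y_3^-1(R⁻¹ n̂) = -0.324435+0.095082i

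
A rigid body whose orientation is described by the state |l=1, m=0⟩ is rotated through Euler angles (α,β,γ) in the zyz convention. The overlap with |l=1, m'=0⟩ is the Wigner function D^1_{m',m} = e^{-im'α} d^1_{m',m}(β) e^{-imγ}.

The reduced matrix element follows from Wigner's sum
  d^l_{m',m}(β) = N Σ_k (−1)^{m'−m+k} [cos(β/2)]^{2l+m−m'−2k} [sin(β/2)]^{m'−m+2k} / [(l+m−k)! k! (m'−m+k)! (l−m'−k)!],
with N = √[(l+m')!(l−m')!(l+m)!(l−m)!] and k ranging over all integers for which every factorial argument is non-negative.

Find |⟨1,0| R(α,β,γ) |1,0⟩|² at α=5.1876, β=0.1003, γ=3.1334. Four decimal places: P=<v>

P=0.9900

D^1_{0,0}(5.1876,0.1003,3.1334) = e^{-i·0·5.1876}·d^1_{0,0}(0.1003)·e^{-i·0·3.1334}. Compute d first:
Half-angle: c=0.998743, s=0.050129. N=√(1·1·1·1)=1.000000
k: max(0,(0)−(0))=0 … min(1+(0),1−(0))=1
  k=0: (−1)^0·1.0000/(1)·0.9987^2·0.0501^0 = +0.997487
  k=1: (−1)^1·1.0000/(1)·0.9987^0·0.0501^2 = -0.002513
d^1_{0,0}(0.1003) = +0.997487 -0.002513 = +0.994974
|D^1_{0,0}|² = |d^1_{0,0}(β)|² = (+0.994974)² = 0.989974 (the z-rotation phases have unit modulus)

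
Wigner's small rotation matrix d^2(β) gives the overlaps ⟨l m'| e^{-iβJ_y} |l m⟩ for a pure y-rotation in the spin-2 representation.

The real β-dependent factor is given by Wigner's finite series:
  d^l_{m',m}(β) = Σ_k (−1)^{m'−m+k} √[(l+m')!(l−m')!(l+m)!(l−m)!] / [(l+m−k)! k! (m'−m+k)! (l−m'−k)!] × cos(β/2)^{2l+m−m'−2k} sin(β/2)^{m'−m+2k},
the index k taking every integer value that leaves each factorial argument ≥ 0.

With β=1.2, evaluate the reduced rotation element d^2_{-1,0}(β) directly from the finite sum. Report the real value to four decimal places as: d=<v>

d=0.4136

d^2_{-1,0}(β=1.2) via Wigner's sum:
c=cos(1.2/2)=0.825336, s=sin(1.2/2)=0.564642; N=√[1·6·2·2]=4.898979
The bounds max(0,m−m')=1 and min(l+m,l−m')=2 give 2 terms
  k=1: (−1)^0·4.8990/(2)·0.8253^3·0.5646^1 = +0.777573
  k=2: (−1)^1·4.8990/(2)·0.8253^1·0.5646^3 = -0.363938
d^2_{-1,0}(1.2) = +0.777573 -0.363938 = +0.413635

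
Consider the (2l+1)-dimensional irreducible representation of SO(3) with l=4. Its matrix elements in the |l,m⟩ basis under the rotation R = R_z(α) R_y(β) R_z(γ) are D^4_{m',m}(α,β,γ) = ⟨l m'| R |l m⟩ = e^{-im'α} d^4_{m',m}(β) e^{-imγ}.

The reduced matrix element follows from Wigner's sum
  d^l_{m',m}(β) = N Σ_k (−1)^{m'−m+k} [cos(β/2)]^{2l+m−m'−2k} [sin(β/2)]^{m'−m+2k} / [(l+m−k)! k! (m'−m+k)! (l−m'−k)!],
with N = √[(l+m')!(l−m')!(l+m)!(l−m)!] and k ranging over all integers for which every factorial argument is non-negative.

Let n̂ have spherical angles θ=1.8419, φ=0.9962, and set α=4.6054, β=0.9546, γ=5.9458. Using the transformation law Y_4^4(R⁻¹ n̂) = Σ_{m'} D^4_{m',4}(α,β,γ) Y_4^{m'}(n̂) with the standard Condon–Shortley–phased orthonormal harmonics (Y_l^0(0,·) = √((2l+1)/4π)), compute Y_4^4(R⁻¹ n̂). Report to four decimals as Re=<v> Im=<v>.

Re=-0.0277 Im=-0.0147

Need the full column D^4_{m',4} for m'=−4..4 at α=4.6054, β=0.9546, γ=5.9458.
cos(β/2)=0.888238, sin(β/2)=0.459383
d^4_{-4,4}: single k=8 term ⇒ +0.001983;  D = +0.001199+0.001580i
d^4_{-3,4}: single k=7 term ⇒ +0.010847;  D = -0.009291+0.005597i
d^4_{-2,4}: single k=6 term ⇒ +0.039236;  D = -0.016543-0.035578i
d^4_{-1,4}: single k=5 term ⇒ +0.107289;  D = +0.101561-0.034588i
d^4_{0,4}: single k=4 term ⇒ +0.231935;  D = +0.050899+0.226281i
d^4_{1,4}: single k=3 term ⇒ +0.401112;  D = -0.398496+0.045734i
d^4_{2,4}: single k=2 term ⇒ +0.548410;  D = -0.003991-0.548396i
d^4_{3,4}: single k=1 term ⇒ +0.566796;  D = +0.563981+0.056423i
d^4_{4,4}: single k=0 term ⇒ +0.387469;  D = -0.079521+0.379221i
Y_4^{m'}(θ=1.8419,φ=0.9962) and Σ D·Y over m':
  (+0.0012+0.0016i)·(-0.2536+0.2848i)  (-0.0093+0.0056i)·(+0.2963+0.0457i)  (-0.0165-0.0356i)·(+0.0633+0.1411i)  (+0.1016-0.0346i)·(+0.1657-0.2559i)  (+0.0509+0.2263i)·(+0.1088+0.0000i)  (-0.3985+0.0457i)·(-0.1657-0.2559i)  (-0.0040-0.5484i)·(+0.0633-0.1411i)  (+0.5640+0.0564i)·(-0.2963+0.0457i)  (-0.0795+0.3792i)·(-0.2536-0.2848i)
Y_4^4(R⁻¹ n̂) = -0.027680-0.014724i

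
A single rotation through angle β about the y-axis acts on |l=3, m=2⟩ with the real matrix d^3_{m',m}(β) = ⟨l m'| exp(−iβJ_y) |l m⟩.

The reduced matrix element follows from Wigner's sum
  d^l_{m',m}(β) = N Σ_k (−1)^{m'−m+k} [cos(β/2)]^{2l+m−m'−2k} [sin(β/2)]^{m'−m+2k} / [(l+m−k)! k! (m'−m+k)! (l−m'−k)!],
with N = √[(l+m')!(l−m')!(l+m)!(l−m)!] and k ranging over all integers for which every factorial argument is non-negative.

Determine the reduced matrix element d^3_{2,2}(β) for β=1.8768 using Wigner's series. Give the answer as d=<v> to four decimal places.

d^3_{2,2}(β=1.8768) via Wigner's sum:
With c≡cos(β/2)=0.591079 and s≡sin(β/2)=0.806613, N=[120·1·120·1]^{1/2}=120.000000
Admissible k: 0..1 (factorial args all ≥0)
  k=0: (−1)^0·120.0000/(120)·0.5911^6·0.8066^0 = +0.042646
  k=1: (−1)^1·120.0000/(24)·0.5911^4·0.8066^2 = -0.397086
d^3_{2,2}(1.8768) = +0.042646 -0.397086 = -0.354440

d=-0.3544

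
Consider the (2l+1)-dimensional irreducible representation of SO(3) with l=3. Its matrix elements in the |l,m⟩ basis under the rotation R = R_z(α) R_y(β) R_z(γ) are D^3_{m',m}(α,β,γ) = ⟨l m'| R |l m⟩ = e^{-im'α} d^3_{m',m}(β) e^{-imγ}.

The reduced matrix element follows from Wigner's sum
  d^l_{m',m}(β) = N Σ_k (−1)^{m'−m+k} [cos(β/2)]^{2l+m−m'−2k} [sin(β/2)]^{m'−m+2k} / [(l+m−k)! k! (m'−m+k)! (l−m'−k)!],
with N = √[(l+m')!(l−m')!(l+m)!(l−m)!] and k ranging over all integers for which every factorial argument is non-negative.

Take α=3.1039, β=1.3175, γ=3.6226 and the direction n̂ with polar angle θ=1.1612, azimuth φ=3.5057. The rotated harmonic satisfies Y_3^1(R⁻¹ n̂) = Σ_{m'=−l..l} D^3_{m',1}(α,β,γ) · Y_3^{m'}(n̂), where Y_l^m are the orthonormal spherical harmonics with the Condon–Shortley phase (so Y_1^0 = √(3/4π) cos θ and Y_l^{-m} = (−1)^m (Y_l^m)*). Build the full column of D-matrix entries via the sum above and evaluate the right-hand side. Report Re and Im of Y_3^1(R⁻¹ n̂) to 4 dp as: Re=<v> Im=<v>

Need the full column D^3_{m',1} for m'=−3..3 at α=3.1039, β=1.3175, γ=3.6226.
cos(β/2)=0.790758, sin(β/2)=0.612129
d^3_{-3,1}: single k=4 term ⇒ +0.340020;  D = +0.281761-0.190326i
d^3_{-2,1}: k∈[3..4] ⇒ +0.717281 -0.214911 = +0.502370;  D = -0.426596+0.265315i
d^3_{-1,1}: k∈[2..4] ⇒ +0.879046 -0.702342 +0.052609 = +0.229312;  D = +0.199149-0.113682i
d^3_{0,1}: k∈[1..3] ⇒ +0.655619 -1.178613 +0.235423 = -0.287571;  D = +0.254940-0.133051i
d^3_{1,1}: k∈[0..2] ⇒ +0.244490 -1.172061 +0.526757 = -0.400814;  D = -0.362069+0.171924i
d^3_{2,1}: k∈[0..1] ⇒ -0.598495 +0.717281 = +0.118786;  D = -0.109147+0.046872i
d^3_{3,1}: single k=0 term ⇒ +0.567421;  D = +0.529446-0.204093i
Y_3^{m'}(θ=1.1612,φ=3.5057) and Σ D·Y over m':
  (+0.2818-0.1903i)·(-0.1483+0.2859i)  (-0.4266+0.2653i)·(+0.2556-0.2279i)  (+0.1991-0.1137i)·(+0.0573-0.0219i)  (+0.2549-0.1331i)·(-0.3280+0.0000i)  (-0.3621+0.1719i)·(-0.0573-0.0219i)  (-0.1091+0.0469i)·(+0.2556+0.2279i)  (+0.5294-0.2041i)·(+0.1483+0.2859i)
Y_3^1(R⁻¹ n̂) = +0.012163+0.412809i

Re=0.0122 Im=0.4128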